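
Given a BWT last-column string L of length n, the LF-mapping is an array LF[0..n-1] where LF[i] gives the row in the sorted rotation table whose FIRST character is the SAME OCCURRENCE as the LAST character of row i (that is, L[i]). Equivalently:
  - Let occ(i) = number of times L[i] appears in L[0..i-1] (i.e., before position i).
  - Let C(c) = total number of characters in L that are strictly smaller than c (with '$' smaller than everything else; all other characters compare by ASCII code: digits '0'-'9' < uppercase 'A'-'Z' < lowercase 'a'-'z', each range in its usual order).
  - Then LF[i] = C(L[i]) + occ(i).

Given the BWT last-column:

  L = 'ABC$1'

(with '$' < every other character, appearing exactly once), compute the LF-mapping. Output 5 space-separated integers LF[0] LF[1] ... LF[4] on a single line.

Char counts: '$':1, '1':1, 'A':1, 'B':1, 'C':1
C (first-col start): C('$')=0, C('1')=1, C('A')=2, C('B')=3, C('C')=4
L[0]='A': occ=0, LF[0]=C('A')+0=2+0=2
L[1]='B': occ=0, LF[1]=C('B')+0=3+0=3
L[2]='C': occ=0, LF[2]=C('C')+0=4+0=4
L[3]='$': occ=0, LF[3]=C('$')+0=0+0=0
L[4]='1': occ=0, LF[4]=C('1')+0=1+0=1

Answer: 2 3 4 0 1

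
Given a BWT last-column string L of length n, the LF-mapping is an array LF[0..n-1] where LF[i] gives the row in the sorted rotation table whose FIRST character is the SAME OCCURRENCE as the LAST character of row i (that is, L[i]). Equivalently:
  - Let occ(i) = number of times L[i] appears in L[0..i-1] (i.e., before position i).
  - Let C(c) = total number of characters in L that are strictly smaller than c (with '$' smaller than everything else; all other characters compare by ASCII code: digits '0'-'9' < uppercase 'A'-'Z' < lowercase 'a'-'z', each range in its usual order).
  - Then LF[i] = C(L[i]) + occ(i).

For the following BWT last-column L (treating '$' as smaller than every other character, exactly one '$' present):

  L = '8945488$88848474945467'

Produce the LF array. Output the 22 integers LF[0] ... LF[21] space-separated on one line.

Char counts: '$':1, '4':7, '5':2, '6':1, '7':2, '8':7, '9':2
C (first-col start): C('$')=0, C('4')=1, C('5')=8, C('6')=10, C('7')=11, C('8')=13, C('9')=20
L[0]='8': occ=0, LF[0]=C('8')+0=13+0=13
L[1]='9': occ=0, LF[1]=C('9')+0=20+0=20
L[2]='4': occ=0, LF[2]=C('4')+0=1+0=1
L[3]='5': occ=0, LF[3]=C('5')+0=8+0=8
L[4]='4': occ=1, LF[4]=C('4')+1=1+1=2
L[5]='8': occ=1, LF[5]=C('8')+1=13+1=14
L[6]='8': occ=2, LF[6]=C('8')+2=13+2=15
L[7]='$': occ=0, LF[7]=C('$')+0=0+0=0
L[8]='8': occ=3, LF[8]=C('8')+3=13+3=16
L[9]='8': occ=4, LF[9]=C('8')+4=13+4=17
L[10]='8': occ=5, LF[10]=C('8')+5=13+5=18
L[11]='4': occ=2, LF[11]=C('4')+2=1+2=3
L[12]='8': occ=6, LF[12]=C('8')+6=13+6=19
L[13]='4': occ=3, LF[13]=C('4')+3=1+3=4
L[14]='7': occ=0, LF[14]=C('7')+0=11+0=11
L[15]='4': occ=4, LF[15]=C('4')+4=1+4=5
L[16]='9': occ=1, LF[16]=C('9')+1=20+1=21
L[17]='4': occ=5, LF[17]=C('4')+5=1+5=6
L[18]='5': occ=1, LF[18]=C('5')+1=8+1=9
L[19]='4': occ=6, LF[19]=C('4')+6=1+6=7
L[20]='6': occ=0, LF[20]=C('6')+0=10+0=10
L[21]='7': occ=1, LF[21]=C('7')+1=11+1=12

Answer: 13 20 1 8 2 14 15 0 16 17 18 3 19 4 11 5 21 6 9 7 10 12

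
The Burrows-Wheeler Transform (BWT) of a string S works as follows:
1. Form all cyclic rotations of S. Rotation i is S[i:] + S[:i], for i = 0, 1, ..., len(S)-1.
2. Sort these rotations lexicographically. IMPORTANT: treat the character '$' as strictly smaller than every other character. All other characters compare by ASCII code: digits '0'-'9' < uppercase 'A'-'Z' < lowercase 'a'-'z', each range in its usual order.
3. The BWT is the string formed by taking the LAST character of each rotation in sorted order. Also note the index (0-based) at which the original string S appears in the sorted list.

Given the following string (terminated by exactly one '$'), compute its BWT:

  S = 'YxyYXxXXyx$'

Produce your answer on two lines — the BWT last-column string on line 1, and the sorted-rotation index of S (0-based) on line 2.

All 11 rotations (rotation i = S[i:]+S[:i]):
  rot[0] = YxyYXxXXyx$
  rot[1] = xyYXxXXyx$Y
  rot[2] = yYXxXXyx$Yx
  rot[3] = YXxXXyx$Yxy
  rot[4] = XxXXyx$YxyY
  rot[5] = xXXyx$YxyYX
  rot[6] = XXyx$YxyYXx
  rot[7] = Xyx$YxyYXxX
  rot[8] = yx$YxyYXxXX
  rot[9] = x$YxyYXxXXy
  rot[10] = $YxyYXxXXyx
Sorted (with $ < everything):
  sorted[0] = $YxyYXxXXyx  (last char: 'x')
  sorted[1] = XXyx$YxyYXx  (last char: 'x')
  sorted[2] = XxXXyx$YxyY  (last char: 'Y')
  sorted[3] = Xyx$YxyYXxX  (last char: 'X')
  sorted[4] = YXxXXyx$Yxy  (last char: 'y')
  sorted[5] = YxyYXxXXyx$  (last char: '$')
  sorted[6] = x$YxyYXxXXy  (last char: 'y')
  sorted[7] = xXXyx$YxyYX  (last char: 'X')
  sorted[8] = xyYXxXXyx$Y  (last char: 'Y')
  sorted[9] = yYXxXXyx$Yx  (last char: 'x')
  sorted[10] = yx$YxyYXxXX  (last char: 'X')
Last column: xxYXy$yXYxX
Original string S is at sorted index 5

Answer: xxYXy$yXYxX
5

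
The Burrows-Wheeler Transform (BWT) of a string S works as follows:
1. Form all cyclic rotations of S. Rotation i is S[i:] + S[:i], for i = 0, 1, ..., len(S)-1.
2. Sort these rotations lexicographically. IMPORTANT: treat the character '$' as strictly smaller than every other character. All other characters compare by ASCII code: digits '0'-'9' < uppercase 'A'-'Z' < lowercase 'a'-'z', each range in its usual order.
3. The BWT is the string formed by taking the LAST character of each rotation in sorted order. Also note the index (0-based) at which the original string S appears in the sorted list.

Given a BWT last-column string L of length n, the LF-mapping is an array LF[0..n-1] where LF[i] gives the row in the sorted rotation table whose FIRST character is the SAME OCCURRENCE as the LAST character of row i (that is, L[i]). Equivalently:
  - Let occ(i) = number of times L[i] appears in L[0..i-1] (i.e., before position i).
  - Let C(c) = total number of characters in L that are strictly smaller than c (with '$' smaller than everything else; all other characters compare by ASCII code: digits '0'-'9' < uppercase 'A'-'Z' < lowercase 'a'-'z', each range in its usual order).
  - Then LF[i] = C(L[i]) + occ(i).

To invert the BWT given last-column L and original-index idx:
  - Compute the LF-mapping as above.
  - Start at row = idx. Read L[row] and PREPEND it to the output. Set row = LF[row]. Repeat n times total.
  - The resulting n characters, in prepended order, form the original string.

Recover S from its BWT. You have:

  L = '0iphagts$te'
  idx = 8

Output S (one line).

LF mapping: 1 6 7 5 2 4 9 8 0 10 3
Walk LF starting at row 8, prepending L[row]:
  step 1: row=8, L[8]='$', prepend. Next row=LF[8]=0
  step 2: row=0, L[0]='0', prepend. Next row=LF[0]=1
  step 3: row=1, L[1]='i', prepend. Next row=LF[1]=6
  step 4: row=6, L[6]='t', prepend. Next row=LF[6]=9
  step 5: row=9, L[9]='t', prepend. Next row=LF[9]=10
  step 6: row=10, L[10]='e', prepend. Next row=LF[10]=3
  step 7: row=3, L[3]='h', prepend. Next row=LF[3]=5
  step 8: row=5, L[5]='g', prepend. Next row=LF[5]=4
  step 9: row=4, L[4]='a', prepend. Next row=LF[4]=2
  step 10: row=2, L[2]='p', prepend. Next row=LF[2]=7
  step 11: row=7, L[7]='s', prepend. Next row=LF[7]=8
Reversed output: spaghetti0$

Answer: spaghetti0$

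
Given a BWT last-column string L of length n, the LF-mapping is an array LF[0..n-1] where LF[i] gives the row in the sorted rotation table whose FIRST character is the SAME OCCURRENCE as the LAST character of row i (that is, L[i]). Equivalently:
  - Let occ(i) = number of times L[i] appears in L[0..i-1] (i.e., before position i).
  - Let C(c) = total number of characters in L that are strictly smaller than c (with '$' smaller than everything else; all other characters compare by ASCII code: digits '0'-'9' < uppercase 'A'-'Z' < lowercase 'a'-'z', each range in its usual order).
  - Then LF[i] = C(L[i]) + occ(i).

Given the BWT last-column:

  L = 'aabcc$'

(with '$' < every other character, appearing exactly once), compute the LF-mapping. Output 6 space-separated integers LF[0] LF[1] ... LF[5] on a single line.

Char counts: '$':1, 'a':2, 'b':1, 'c':2
C (first-col start): C('$')=0, C('a')=1, C('b')=3, C('c')=4
L[0]='a': occ=0, LF[0]=C('a')+0=1+0=1
L[1]='a': occ=1, LF[1]=C('a')+1=1+1=2
L[2]='b': occ=0, LF[2]=C('b')+0=3+0=3
L[3]='c': occ=0, LF[3]=C('c')+0=4+0=4
L[4]='c': occ=1, LF[4]=C('c')+1=4+1=5
L[5]='$': occ=0, LF[5]=C('$')+0=0+0=0

Answer: 1 2 3 4 5 0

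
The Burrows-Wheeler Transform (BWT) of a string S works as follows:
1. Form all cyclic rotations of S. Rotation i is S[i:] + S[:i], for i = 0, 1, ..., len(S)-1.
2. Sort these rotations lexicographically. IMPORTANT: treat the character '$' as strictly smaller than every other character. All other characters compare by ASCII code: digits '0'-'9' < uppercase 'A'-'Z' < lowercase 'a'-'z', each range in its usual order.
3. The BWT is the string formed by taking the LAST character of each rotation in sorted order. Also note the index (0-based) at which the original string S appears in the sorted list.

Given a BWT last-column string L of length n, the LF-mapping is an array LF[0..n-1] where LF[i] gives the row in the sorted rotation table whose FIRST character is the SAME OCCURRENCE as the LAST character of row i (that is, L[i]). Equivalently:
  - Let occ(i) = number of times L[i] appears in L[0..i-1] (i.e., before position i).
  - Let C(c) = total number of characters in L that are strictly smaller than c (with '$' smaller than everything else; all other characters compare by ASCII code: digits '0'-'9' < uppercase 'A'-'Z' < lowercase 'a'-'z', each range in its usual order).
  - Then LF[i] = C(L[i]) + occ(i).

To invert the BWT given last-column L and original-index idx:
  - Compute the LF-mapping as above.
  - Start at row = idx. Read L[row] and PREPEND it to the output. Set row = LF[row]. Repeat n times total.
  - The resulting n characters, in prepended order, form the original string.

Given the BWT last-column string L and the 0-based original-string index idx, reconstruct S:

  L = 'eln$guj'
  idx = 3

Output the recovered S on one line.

LF mapping: 1 4 5 0 2 6 3
Walk LF starting at row 3, prepending L[row]:
  step 1: row=3, L[3]='$', prepend. Next row=LF[3]=0
  step 2: row=0, L[0]='e', prepend. Next row=LF[0]=1
  step 3: row=1, L[1]='l', prepend. Next row=LF[1]=4
  step 4: row=4, L[4]='g', prepend. Next row=LF[4]=2
  step 5: row=2, L[2]='n', prepend. Next row=LF[2]=5
  step 6: row=5, L[5]='u', prepend. Next row=LF[5]=6
  step 7: row=6, L[6]='j', prepend. Next row=LF[6]=3
Reversed output: jungle$

Answer: jungle$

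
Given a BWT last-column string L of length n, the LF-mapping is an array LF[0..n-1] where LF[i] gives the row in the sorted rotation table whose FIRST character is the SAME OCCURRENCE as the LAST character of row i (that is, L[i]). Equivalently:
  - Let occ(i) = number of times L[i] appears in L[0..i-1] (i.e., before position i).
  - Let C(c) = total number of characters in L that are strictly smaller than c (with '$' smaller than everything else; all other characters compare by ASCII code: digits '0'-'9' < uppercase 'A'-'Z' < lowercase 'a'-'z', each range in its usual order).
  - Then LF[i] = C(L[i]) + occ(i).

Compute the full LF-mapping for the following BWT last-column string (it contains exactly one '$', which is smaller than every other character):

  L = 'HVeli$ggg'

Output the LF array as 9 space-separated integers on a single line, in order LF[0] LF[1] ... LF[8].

Answer: 1 2 3 8 7 0 4 5 6

Derivation:
Char counts: '$':1, 'H':1, 'V':1, 'e':1, 'g':3, 'i':1, 'l':1
C (first-col start): C('$')=0, C('H')=1, C('V')=2, C('e')=3, C('g')=4, C('i')=7, C('l')=8
L[0]='H': occ=0, LF[0]=C('H')+0=1+0=1
L[1]='V': occ=0, LF[1]=C('V')+0=2+0=2
L[2]='e': occ=0, LF[2]=C('e')+0=3+0=3
L[3]='l': occ=0, LF[3]=C('l')+0=8+0=8
L[4]='i': occ=0, LF[4]=C('i')+0=7+0=7
L[5]='$': occ=0, LF[5]=C('$')+0=0+0=0
L[6]='g': occ=0, LF[6]=C('g')+0=4+0=4
L[7]='g': occ=1, LF[7]=C('g')+1=4+1=5
L[8]='g': occ=2, LF[8]=C('g')+2=4+2=6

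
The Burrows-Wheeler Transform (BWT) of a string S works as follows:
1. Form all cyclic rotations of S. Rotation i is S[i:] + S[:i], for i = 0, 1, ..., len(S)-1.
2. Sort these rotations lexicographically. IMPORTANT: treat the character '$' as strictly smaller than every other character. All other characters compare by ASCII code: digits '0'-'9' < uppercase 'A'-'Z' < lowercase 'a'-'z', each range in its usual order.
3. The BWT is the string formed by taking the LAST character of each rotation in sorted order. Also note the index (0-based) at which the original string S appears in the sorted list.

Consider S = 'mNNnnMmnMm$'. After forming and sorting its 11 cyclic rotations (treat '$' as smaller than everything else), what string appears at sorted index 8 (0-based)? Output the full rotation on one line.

Answer: nMm$mNNnnMm

Derivation:
All 11 rotations (rotation i = S[i:]+S[:i]):
  rot[0] = mNNnnMmnMm$
  rot[1] = NNnnMmnMm$m
  rot[2] = NnnMmnMm$mN
  rot[3] = nnMmnMm$mNN
  rot[4] = nMmnMm$mNNn
  rot[5] = MmnMm$mNNnn
  rot[6] = mnMm$mNNnnM
  rot[7] = nMm$mNNnnMm
  rot[8] = Mm$mNNnnMmn
  rot[9] = m$mNNnnMmnM
  rot[10] = $mNNnnMmnMm
Sorted (with $ < everything):
  sorted[0] = $mNNnnMmnMm
  sorted[1] = Mm$mNNnnMmn
  sorted[2] = MmnMm$mNNnn
  sorted[3] = NNnnMmnMm$m
  sorted[4] = NnnMmnMm$mN
  sorted[5] = m$mNNnnMmnM
  sorted[6] = mNNnnMmnMm$
  sorted[7] = mnMm$mNNnnM
  sorted[8] = nMm$mNNnnMm
  sorted[9] = nMmnMm$mNNn
  sorted[10] = nnMmnMm$mNN
sorted[8] = nMm$mNNnnMm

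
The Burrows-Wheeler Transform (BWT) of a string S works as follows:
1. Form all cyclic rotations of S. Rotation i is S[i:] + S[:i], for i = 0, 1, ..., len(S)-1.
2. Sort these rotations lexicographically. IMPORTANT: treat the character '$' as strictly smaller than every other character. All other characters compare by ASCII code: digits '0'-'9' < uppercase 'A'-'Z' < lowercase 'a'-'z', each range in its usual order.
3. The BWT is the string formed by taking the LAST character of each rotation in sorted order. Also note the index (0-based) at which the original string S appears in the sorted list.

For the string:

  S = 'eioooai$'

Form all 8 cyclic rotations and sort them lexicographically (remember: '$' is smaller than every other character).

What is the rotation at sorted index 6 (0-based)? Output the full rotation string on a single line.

Answer: ooai$eio

Derivation:
All 8 rotations (rotation i = S[i:]+S[:i]):
  rot[0] = eioooai$
  rot[1] = ioooai$e
  rot[2] = oooai$ei
  rot[3] = ooai$eio
  rot[4] = oai$eioo
  rot[5] = ai$eiooo
  rot[6] = i$eioooa
  rot[7] = $eioooai
Sorted (with $ < everything):
  sorted[0] = $eioooai
  sorted[1] = ai$eiooo
  sorted[2] = eioooai$
  sorted[3] = i$eioooa
  sorted[4] = ioooai$e
  sorted[5] = oai$eioo
  sorted[6] = ooai$eio
  sorted[7] = oooai$ei
sorted[6] = ooai$eio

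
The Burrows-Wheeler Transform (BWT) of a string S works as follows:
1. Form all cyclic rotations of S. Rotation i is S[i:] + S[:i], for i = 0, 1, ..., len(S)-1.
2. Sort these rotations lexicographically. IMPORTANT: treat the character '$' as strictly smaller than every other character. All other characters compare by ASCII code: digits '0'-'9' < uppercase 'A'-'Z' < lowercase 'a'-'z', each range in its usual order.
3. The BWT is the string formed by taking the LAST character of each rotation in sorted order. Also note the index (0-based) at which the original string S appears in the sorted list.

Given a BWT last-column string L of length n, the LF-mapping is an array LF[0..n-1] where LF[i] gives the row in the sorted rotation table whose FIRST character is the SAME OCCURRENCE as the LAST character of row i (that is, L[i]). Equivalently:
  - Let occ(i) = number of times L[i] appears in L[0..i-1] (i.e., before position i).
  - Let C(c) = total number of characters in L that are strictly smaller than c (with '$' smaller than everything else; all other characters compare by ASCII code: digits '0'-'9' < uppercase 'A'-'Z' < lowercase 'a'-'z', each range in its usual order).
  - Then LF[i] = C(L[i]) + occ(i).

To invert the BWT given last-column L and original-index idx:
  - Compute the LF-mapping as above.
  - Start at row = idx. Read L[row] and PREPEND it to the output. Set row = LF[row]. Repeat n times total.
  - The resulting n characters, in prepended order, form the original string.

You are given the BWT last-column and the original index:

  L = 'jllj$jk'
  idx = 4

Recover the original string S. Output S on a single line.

Answer: kljjlj$

Derivation:
LF mapping: 1 5 6 2 0 3 4
Walk LF starting at row 4, prepending L[row]:
  step 1: row=4, L[4]='$', prepend. Next row=LF[4]=0
  step 2: row=0, L[0]='j', prepend. Next row=LF[0]=1
  step 3: row=1, L[1]='l', prepend. Next row=LF[1]=5
  step 4: row=5, L[5]='j', prepend. Next row=LF[5]=3
  step 5: row=3, L[3]='j', prepend. Next row=LF[3]=2
  step 6: row=2, L[2]='l', prepend. Next row=LF[2]=6
  step 7: row=6, L[6]='k', prepend. Next row=LF[6]=4
Reversed output: kljjlj$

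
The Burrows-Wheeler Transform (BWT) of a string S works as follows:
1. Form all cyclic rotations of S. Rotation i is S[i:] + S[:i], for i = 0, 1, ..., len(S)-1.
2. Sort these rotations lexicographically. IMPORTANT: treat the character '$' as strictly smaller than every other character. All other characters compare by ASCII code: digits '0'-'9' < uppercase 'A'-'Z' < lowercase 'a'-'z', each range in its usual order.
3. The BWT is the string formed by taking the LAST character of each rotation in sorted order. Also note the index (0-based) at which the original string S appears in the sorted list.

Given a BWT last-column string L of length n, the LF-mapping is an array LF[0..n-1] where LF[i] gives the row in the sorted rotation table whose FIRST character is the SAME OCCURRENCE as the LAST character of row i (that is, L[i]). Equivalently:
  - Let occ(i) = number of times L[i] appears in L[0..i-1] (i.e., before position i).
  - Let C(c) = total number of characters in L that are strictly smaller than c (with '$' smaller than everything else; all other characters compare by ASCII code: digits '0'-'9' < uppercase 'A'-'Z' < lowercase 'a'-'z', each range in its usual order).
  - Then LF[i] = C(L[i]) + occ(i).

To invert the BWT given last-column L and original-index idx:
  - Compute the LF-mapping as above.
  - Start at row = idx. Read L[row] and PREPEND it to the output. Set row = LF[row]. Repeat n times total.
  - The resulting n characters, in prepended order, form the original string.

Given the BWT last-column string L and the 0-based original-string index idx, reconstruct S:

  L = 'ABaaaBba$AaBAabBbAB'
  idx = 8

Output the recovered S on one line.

Answer: BaaBaAaAbaaABbbBBA$

Derivation:
LF mapping: 1 5 10 11 12 6 16 13 0 2 14 7 3 15 17 8 18 4 9
Walk LF starting at row 8, prepending L[row]:
  step 1: row=8, L[8]='$', prepend. Next row=LF[8]=0
  step 2: row=0, L[0]='A', prepend. Next row=LF[0]=1
  step 3: row=1, L[1]='B', prepend. Next row=LF[1]=5
  step 4: row=5, L[5]='B', prepend. Next row=LF[5]=6
  step 5: row=6, L[6]='b', prepend. Next row=LF[6]=16
  step 6: row=16, L[16]='b', prepend. Next row=LF[16]=18
  step 7: row=18, L[18]='B', prepend. Next row=LF[18]=9
  step 8: row=9, L[9]='A', prepend. Next row=LF[9]=2
  step 9: row=2, L[2]='a', prepend. Next row=LF[2]=10
  step 10: row=10, L[10]='a', prepend. Next row=LF[10]=14
  step 11: row=14, L[14]='b', prepend. Next row=LF[14]=17
  step 12: row=17, L[17]='A', prepend. Next row=LF[17]=4
  step 13: row=4, L[4]='a', prepend. Next row=LF[4]=12
  step 14: row=12, L[12]='A', prepend. Next row=LF[12]=3
  step 15: row=3, L[3]='a', prepend. Next row=LF[3]=11
  step 16: row=11, L[11]='B', prepend. Next row=LF[11]=7
  step 17: row=7, L[7]='a', prepend. Next row=LF[7]=13
  step 18: row=13, L[13]='a', prepend. Next row=LF[13]=15
  step 19: row=15, L[15]='B', prepend. Next row=LF[15]=8
Reversed output: BaaBaAaAbaaABbbBBA$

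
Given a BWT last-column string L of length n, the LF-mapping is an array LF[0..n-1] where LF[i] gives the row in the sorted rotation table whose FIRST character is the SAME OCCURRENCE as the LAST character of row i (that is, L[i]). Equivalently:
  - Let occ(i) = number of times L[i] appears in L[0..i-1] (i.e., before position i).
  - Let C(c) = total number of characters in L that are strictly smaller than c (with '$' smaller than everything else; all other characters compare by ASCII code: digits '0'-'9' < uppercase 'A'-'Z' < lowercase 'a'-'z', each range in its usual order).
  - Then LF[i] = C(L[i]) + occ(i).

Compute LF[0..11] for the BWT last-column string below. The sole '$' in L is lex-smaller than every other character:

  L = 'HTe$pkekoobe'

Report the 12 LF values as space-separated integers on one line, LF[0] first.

Char counts: '$':1, 'H':1, 'T':1, 'b':1, 'e':3, 'k':2, 'o':2, 'p':1
C (first-col start): C('$')=0, C('H')=1, C('T')=2, C('b')=3, C('e')=4, C('k')=7, C('o')=9, C('p')=11
L[0]='H': occ=0, LF[0]=C('H')+0=1+0=1
L[1]='T': occ=0, LF[1]=C('T')+0=2+0=2
L[2]='e': occ=0, LF[2]=C('e')+0=4+0=4
L[3]='$': occ=0, LF[3]=C('$')+0=0+0=0
L[4]='p': occ=0, LF[4]=C('p')+0=11+0=11
L[5]='k': occ=0, LF[5]=C('k')+0=7+0=7
L[6]='e': occ=1, LF[6]=C('e')+1=4+1=5
L[7]='k': occ=1, LF[7]=C('k')+1=7+1=8
L[8]='o': occ=0, LF[8]=C('o')+0=9+0=9
L[9]='o': occ=1, LF[9]=C('o')+1=9+1=10
L[10]='b': occ=0, LF[10]=C('b')+0=3+0=3
L[11]='e': occ=2, LF[11]=C('e')+2=4+2=6

Answer: 1 2 4 0 11 7 5 8 9 10 3 6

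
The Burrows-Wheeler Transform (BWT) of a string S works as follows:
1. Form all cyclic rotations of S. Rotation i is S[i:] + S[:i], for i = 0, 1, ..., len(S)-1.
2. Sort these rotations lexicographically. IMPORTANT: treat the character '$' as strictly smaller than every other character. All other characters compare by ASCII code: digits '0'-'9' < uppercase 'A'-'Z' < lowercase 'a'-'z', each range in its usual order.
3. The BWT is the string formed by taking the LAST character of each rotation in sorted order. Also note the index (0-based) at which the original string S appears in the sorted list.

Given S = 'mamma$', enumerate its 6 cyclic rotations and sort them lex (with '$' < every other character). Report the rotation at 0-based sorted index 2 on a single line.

Answer: amma$m

Derivation:
All 6 rotations (rotation i = S[i:]+S[:i]):
  rot[0] = mamma$
  rot[1] = amma$m
  rot[2] = mma$ma
  rot[3] = ma$mam
  rot[4] = a$mamm
  rot[5] = $mamma
Sorted (with $ < everything):
  sorted[0] = $mamma
  sorted[1] = a$mamm
  sorted[2] = amma$m
  sorted[3] = ma$mam
  sorted[4] = mamma$
  sorted[5] = mma$ma
sorted[2] = amma$m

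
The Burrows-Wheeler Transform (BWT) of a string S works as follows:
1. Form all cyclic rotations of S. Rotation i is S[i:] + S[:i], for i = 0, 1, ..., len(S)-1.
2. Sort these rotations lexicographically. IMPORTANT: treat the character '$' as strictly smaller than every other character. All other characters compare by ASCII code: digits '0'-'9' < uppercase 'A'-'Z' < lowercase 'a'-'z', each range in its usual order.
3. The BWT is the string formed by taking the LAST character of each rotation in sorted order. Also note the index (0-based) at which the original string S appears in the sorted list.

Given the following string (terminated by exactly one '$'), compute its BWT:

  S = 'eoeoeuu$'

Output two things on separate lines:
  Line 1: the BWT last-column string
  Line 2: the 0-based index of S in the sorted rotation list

All 8 rotations (rotation i = S[i:]+S[:i]):
  rot[0] = eoeoeuu$
  rot[1] = oeoeuu$e
  rot[2] = eoeuu$eo
  rot[3] = oeuu$eoe
  rot[4] = euu$eoeo
  rot[5] = uu$eoeoe
  rot[6] = u$eoeoeu
  rot[7] = $eoeoeuu
Sorted (with $ < everything):
  sorted[0] = $eoeoeuu  (last char: 'u')
  sorted[1] = eoeoeuu$  (last char: '$')
  sorted[2] = eoeuu$eo  (last char: 'o')
  sorted[3] = euu$eoeo  (last char: 'o')
  sorted[4] = oeoeuu$e  (last char: 'e')
  sorted[5] = oeuu$eoe  (last char: 'e')
  sorted[6] = u$eoeoeu  (last char: 'u')
  sorted[7] = uu$eoeoe  (last char: 'e')
Last column: u$ooeeue
Original string S is at sorted index 1

Answer: u$ooeeue
1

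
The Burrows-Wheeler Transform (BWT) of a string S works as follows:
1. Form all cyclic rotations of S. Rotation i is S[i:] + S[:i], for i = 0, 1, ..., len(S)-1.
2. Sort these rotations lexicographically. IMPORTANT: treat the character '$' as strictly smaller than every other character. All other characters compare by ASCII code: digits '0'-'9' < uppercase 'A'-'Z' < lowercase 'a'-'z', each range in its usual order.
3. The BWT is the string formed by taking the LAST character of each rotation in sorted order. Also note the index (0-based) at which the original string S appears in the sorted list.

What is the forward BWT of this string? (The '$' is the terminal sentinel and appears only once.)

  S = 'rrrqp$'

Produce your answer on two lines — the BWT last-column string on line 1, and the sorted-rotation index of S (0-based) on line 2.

Answer: pqrrr$
5

Derivation:
All 6 rotations (rotation i = S[i:]+S[:i]):
  rot[0] = rrrqp$
  rot[1] = rrqp$r
  rot[2] = rqp$rr
  rot[3] = qp$rrr
  rot[4] = p$rrrq
  rot[5] = $rrrqp
Sorted (with $ < everything):
  sorted[0] = $rrrqp  (last char: 'p')
  sorted[1] = p$rrrq  (last char: 'q')
  sorted[2] = qp$rrr  (last char: 'r')
  sorted[3] = rqp$rr  (last char: 'r')
  sorted[4] = rrqp$r  (last char: 'r')
  sorted[5] = rrrqp$  (last char: '$')
Last column: pqrrr$
Original string S is at sorted index 5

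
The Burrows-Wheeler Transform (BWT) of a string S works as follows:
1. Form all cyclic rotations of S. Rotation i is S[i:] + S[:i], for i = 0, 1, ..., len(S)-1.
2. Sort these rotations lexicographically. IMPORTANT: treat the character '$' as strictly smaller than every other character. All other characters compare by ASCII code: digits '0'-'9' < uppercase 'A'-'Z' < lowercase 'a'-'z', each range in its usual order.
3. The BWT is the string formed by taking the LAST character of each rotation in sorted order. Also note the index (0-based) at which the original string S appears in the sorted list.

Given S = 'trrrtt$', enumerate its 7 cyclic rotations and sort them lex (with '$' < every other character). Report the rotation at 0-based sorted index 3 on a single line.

Answer: rtt$trr

Derivation:
All 7 rotations (rotation i = S[i:]+S[:i]):
  rot[0] = trrrtt$
  rot[1] = rrrtt$t
  rot[2] = rrtt$tr
  rot[3] = rtt$trr
  rot[4] = tt$trrr
  rot[5] = t$trrrt
  rot[6] = $trrrtt
Sorted (with $ < everything):
  sorted[0] = $trrrtt
  sorted[1] = rrrtt$t
  sorted[2] = rrtt$tr
  sorted[3] = rtt$trr
  sorted[4] = t$trrrt
  sorted[5] = trrrtt$
  sorted[6] = tt$trrr
sorted[3] = rtt$trr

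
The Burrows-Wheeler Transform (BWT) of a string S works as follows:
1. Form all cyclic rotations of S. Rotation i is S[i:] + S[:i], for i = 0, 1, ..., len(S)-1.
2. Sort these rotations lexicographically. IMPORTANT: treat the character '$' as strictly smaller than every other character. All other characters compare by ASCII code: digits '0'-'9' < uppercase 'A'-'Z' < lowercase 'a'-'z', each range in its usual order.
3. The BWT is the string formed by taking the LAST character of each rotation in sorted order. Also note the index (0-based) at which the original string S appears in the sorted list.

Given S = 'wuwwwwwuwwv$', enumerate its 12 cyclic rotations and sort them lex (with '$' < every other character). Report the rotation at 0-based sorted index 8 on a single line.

Answer: wwv$wuwwwwwu

Derivation:
All 12 rotations (rotation i = S[i:]+S[:i]):
  rot[0] = wuwwwwwuwwv$
  rot[1] = uwwwwwuwwv$w
  rot[2] = wwwwwuwwv$wu
  rot[3] = wwwwuwwv$wuw
  rot[4] = wwwuwwv$wuww
  rot[5] = wwuwwv$wuwww
  rot[6] = wuwwv$wuwwww
  rot[7] = uwwv$wuwwwww
  rot[8] = wwv$wuwwwwwu
  rot[9] = wv$wuwwwwwuw
  rot[10] = v$wuwwwwwuww
  rot[11] = $wuwwwwwuwwv
Sorted (with $ < everything):
  sorted[0] = $wuwwwwwuwwv
  sorted[1] = uwwv$wuwwwww
  sorted[2] = uwwwwwuwwv$w
  sorted[3] = v$wuwwwwwuww
  sorted[4] = wuwwv$wuwwww
  sorted[5] = wuwwwwwuwwv$
  sorted[6] = wv$wuwwwwwuw
  sorted[7] = wwuwwv$wuwww
  sorted[8] = wwv$wuwwwwwu
  sorted[9] = wwwuwwv$wuww
  sorted[10] = wwwwuwwv$wuw
  sorted[11] = wwwwwuwwv$wu
sorted[8] = wwv$wuwwwwwu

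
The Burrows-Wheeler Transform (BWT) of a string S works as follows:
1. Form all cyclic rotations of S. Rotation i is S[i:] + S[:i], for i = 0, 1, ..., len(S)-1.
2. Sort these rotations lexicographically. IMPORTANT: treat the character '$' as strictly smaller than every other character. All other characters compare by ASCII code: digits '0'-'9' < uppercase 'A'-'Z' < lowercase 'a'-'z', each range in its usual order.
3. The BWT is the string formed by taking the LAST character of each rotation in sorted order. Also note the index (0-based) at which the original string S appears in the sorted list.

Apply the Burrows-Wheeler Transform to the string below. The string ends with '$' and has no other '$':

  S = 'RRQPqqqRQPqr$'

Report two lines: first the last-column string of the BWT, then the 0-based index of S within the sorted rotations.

Answer: rQQRRRq$qqPPq
7

Derivation:
All 13 rotations (rotation i = S[i:]+S[:i]):
  rot[0] = RRQPqqqRQPqr$
  rot[1] = RQPqqqRQPqr$R
  rot[2] = QPqqqRQPqr$RR
  rot[3] = PqqqRQPqr$RRQ
  rot[4] = qqqRQPqr$RRQP
  rot[5] = qqRQPqr$RRQPq
  rot[6] = qRQPqr$RRQPqq
  rot[7] = RQPqr$RRQPqqq
  rot[8] = QPqr$RRQPqqqR
  rot[9] = Pqr$RRQPqqqRQ
  rot[10] = qr$RRQPqqqRQP
  rot[11] = r$RRQPqqqRQPq
  rot[12] = $RRQPqqqRQPqr
Sorted (with $ < everything):
  sorted[0] = $RRQPqqqRQPqr  (last char: 'r')
  sorted[1] = PqqqRQPqr$RRQ  (last char: 'Q')
  sorted[2] = Pqr$RRQPqqqRQ  (last char: 'Q')
  sorted[3] = QPqqqRQPqr$RR  (last char: 'R')
  sorted[4] = QPqr$RRQPqqqR  (last char: 'R')
  sorted[5] = RQPqqqRQPqr$R  (last char: 'R')
  sorted[6] = RQPqr$RRQPqqq  (last char: 'q')
  sorted[7] = RRQPqqqRQPqr$  (last char: '$')
  sorted[8] = qRQPqr$RRQPqq  (last char: 'q')
  sorted[9] = qqRQPqr$RRQPq  (last char: 'q')
  sorted[10] = qqqRQPqr$RRQP  (last char: 'P')
  sorted[11] = qr$RRQPqqqRQP  (last char: 'P')
  sorted[12] = r$RRQPqqqRQPq  (last char: 'q')
Last column: rQQRRRq$qqPPq
Original string S is at sorted index 7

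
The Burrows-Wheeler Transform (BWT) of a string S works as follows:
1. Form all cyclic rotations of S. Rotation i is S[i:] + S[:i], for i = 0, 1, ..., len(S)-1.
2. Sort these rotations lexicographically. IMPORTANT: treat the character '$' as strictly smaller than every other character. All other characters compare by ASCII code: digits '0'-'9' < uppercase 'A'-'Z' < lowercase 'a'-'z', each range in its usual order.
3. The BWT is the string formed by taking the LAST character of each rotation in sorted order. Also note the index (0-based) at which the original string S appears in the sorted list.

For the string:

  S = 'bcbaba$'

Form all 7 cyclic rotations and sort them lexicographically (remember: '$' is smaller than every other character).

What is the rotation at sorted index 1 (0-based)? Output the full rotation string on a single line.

All 7 rotations (rotation i = S[i:]+S[:i]):
  rot[0] = bcbaba$
  rot[1] = cbaba$b
  rot[2] = baba$bc
  rot[3] = aba$bcb
  rot[4] = ba$bcba
  rot[5] = a$bcbab
  rot[6] = $bcbaba
Sorted (with $ < everything):
  sorted[0] = $bcbaba
  sorted[1] = a$bcbab
  sorted[2] = aba$bcb
  sorted[3] = ba$bcba
  sorted[4] = baba$bc
  sorted[5] = bcbaba$
  sorted[6] = cbaba$b
sorted[1] = a$bcbab

Answer: a$bcbab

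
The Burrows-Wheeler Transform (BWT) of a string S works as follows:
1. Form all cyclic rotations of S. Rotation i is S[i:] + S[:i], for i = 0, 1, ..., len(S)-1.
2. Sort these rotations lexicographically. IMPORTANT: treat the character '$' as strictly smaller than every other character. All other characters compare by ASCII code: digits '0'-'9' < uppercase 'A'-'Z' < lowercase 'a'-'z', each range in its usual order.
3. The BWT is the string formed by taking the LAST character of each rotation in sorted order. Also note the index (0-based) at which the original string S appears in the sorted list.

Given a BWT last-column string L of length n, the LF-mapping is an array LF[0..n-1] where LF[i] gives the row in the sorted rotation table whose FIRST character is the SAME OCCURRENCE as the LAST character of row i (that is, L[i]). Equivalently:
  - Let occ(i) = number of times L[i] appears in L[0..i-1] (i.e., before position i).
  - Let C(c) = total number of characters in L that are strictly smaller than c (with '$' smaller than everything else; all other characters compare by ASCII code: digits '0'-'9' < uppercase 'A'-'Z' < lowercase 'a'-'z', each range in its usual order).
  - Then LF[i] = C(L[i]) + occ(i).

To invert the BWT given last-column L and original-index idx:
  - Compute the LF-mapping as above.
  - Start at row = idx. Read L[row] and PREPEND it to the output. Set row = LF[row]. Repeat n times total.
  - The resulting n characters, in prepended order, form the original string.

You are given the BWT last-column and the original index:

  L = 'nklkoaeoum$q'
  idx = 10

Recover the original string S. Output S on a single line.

LF mapping: 7 3 5 4 8 1 2 9 11 6 0 10
Walk LF starting at row 10, prepending L[row]:
  step 1: row=10, L[10]='$', prepend. Next row=LF[10]=0
  step 2: row=0, L[0]='n', prepend. Next row=LF[0]=7
  step 3: row=7, L[7]='o', prepend. Next row=LF[7]=9
  step 4: row=9, L[9]='m', prepend. Next row=LF[9]=6
  step 5: row=6, L[6]='e', prepend. Next row=LF[6]=2
  step 6: row=2, L[2]='l', prepend. Next row=LF[2]=5
  step 7: row=5, L[5]='a', prepend. Next row=LF[5]=1
  step 8: row=1, L[1]='k', prepend. Next row=LF[1]=3
  step 9: row=3, L[3]='k', prepend. Next row=LF[3]=4
  step 10: row=4, L[4]='o', prepend. Next row=LF[4]=8
  step 11: row=8, L[8]='u', prepend. Next row=LF[8]=11
  step 12: row=11, L[11]='q', prepend. Next row=LF[11]=10
Reversed output: quokkalemon$

Answer: quokkalemon$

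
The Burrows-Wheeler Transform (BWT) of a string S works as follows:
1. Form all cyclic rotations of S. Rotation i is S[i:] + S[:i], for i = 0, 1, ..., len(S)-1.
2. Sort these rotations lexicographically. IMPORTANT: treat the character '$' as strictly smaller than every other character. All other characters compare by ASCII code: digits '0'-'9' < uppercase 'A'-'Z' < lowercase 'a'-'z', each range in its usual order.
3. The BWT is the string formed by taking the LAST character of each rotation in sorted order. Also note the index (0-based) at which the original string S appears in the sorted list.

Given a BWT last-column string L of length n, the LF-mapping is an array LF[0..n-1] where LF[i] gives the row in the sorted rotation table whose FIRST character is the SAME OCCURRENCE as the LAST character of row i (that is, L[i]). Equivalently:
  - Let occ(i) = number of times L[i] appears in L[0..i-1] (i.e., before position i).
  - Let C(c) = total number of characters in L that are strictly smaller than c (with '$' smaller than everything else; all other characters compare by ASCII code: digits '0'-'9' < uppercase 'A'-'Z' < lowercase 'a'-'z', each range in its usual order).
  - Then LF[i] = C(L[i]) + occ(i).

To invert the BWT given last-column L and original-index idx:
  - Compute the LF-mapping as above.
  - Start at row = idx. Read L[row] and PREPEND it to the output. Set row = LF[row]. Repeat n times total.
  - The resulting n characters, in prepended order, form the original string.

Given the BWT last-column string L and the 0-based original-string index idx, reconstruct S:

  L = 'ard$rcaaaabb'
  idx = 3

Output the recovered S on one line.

Answer: abracadabra$

Derivation:
LF mapping: 1 10 9 0 11 8 2 3 4 5 6 7
Walk LF starting at row 3, prepending L[row]:
  step 1: row=3, L[3]='$', prepend. Next row=LF[3]=0
  step 2: row=0, L[0]='a', prepend. Next row=LF[0]=1
  step 3: row=1, L[1]='r', prepend. Next row=LF[1]=10
  step 4: row=10, L[10]='b', prepend. Next row=LF[10]=6
  step 5: row=6, L[6]='a', prepend. Next row=LF[6]=2
  step 6: row=2, L[2]='d', prepend. Next row=LF[2]=9
  step 7: row=9, L[9]='a', prepend. Next row=LF[9]=5
  step 8: row=5, L[5]='c', prepend. Next row=LF[5]=8
  step 9: row=8, L[8]='a', prepend. Next row=LF[8]=4
  step 10: row=4, L[4]='r', prepend. Next row=LF[4]=11
  step 11: row=11, L[11]='b', prepend. Next row=LF[11]=7
  step 12: row=7, L[7]='a', prepend. Next row=LF[7]=3
Reversed output: abracadabra$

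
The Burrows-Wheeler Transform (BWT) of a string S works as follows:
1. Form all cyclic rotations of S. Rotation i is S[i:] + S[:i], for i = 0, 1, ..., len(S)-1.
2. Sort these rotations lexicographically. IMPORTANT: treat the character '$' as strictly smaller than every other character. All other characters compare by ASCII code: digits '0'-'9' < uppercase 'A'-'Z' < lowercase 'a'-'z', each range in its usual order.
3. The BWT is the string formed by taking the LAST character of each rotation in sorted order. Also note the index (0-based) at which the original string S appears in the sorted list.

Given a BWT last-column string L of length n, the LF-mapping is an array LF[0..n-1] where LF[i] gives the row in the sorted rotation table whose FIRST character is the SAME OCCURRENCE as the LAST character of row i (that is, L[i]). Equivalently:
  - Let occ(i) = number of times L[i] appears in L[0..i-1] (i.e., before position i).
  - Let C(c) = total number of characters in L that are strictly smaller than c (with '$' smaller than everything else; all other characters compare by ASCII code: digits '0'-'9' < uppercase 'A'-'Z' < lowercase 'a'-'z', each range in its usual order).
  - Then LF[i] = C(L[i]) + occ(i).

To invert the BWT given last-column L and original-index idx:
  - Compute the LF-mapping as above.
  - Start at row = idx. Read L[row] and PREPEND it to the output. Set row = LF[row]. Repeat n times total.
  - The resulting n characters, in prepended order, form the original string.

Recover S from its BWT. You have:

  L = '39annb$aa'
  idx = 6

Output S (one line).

Answer: banana93$

Derivation:
LF mapping: 1 2 3 7 8 6 0 4 5
Walk LF starting at row 6, prepending L[row]:
  step 1: row=6, L[6]='$', prepend. Next row=LF[6]=0
  step 2: row=0, L[0]='3', prepend. Next row=LF[0]=1
  step 3: row=1, L[1]='9', prepend. Next row=LF[1]=2
  step 4: row=2, L[2]='a', prepend. Next row=LF[2]=3
  step 5: row=3, L[3]='n', prepend. Next row=LF[3]=7
  step 6: row=7, L[7]='a', prepend. Next row=LF[7]=4
  step 7: row=4, L[4]='n', prepend. Next row=LF[4]=8
  step 8: row=8, L[8]='a', prepend. Next row=LF[8]=5
  step 9: row=5, L[5]='b', prepend. Next row=LF[5]=6
Reversed output: banana93$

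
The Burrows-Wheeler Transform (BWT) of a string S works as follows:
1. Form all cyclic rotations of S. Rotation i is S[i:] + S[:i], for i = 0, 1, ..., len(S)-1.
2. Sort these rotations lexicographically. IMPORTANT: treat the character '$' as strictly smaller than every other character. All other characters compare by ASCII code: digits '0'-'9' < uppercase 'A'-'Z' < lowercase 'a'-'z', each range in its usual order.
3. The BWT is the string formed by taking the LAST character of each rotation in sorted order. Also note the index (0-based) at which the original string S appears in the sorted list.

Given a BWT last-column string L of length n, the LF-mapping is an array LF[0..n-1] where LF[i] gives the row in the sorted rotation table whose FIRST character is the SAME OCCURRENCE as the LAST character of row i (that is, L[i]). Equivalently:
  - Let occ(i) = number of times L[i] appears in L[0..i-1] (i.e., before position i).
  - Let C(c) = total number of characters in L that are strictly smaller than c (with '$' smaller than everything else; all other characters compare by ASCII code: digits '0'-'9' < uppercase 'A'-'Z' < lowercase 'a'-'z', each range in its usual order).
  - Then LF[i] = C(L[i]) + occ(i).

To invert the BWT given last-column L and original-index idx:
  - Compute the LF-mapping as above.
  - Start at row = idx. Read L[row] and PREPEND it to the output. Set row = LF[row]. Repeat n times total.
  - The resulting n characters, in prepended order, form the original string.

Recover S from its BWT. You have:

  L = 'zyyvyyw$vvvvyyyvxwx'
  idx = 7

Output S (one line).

LF mapping: 18 11 12 1 13 14 7 0 2 3 4 5 15 16 17 6 9 8 10
Walk LF starting at row 7, prepending L[row]:
  step 1: row=7, L[7]='$', prepend. Next row=LF[7]=0
  step 2: row=0, L[0]='z', prepend. Next row=LF[0]=18
  step 3: row=18, L[18]='x', prepend. Next row=LF[18]=10
  step 4: row=10, L[10]='v', prepend. Next row=LF[10]=4
  step 5: row=4, L[4]='y', prepend. Next row=LF[4]=13
  step 6: row=13, L[13]='y', prepend. Next row=LF[13]=16
  step 7: row=16, L[16]='x', prepend. Next row=LF[16]=9
  step 8: row=9, L[9]='v', prepend. Next row=LF[9]=3
  step 9: row=3, L[3]='v', prepend. Next row=LF[3]=1
  step 10: row=1, L[1]='y', prepend. Next row=LF[1]=11
  step 11: row=11, L[11]='v', prepend. Next row=LF[11]=5
  step 12: row=5, L[5]='y', prepend. Next row=LF[5]=14
  step 13: row=14, L[14]='y', prepend. Next row=LF[14]=17
  step 14: row=17, L[17]='w', prepend. Next row=LF[17]=8
  step 15: row=8, L[8]='v', prepend. Next row=LF[8]=2
  step 16: row=2, L[2]='y', prepend. Next row=LF[2]=12
  step 17: row=12, L[12]='y', prepend. Next row=LF[12]=15
  step 18: row=15, L[15]='v', prepend. Next row=LF[15]=6
  step 19: row=6, L[6]='w', prepend. Next row=LF[6]=7
Reversed output: wvyyvwyyvyvvxyyvxz$

Answer: wvyyvwyyvyvvxyyvxz$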